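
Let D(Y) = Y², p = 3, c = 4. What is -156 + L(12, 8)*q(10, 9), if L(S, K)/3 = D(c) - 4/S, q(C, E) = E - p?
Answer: 126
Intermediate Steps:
q(C, E) = -3 + E (q(C, E) = E - 1*3 = E - 3 = -3 + E)
L(S, K) = 48 - 12/S (L(S, K) = 3*(4² - 4/S) = 3*(16 - 4/S) = 48 - 12/S)
-156 + L(12, 8)*q(10, 9) = -156 + (48 - 12/12)*(-3 + 9) = -156 + (48 - 12*1/12)*6 = -156 + (48 - 1)*6 = -156 + 47*6 = -156 + 282 = 126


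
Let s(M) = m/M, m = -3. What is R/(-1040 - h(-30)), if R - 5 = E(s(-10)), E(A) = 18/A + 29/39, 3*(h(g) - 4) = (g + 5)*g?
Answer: -1282/25233 ≈ -0.050806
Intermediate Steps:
s(M) = -3/M
h(g) = 4 + g*(5 + g)/3 (h(g) = 4 + ((g + 5)*g)/3 = 4 + ((5 + g)*g)/3 = 4 + (g*(5 + g))/3 = 4 + g*(5 + g)/3)
E(A) = 29/39 + 18/A (E(A) = 18/A + 29*(1/39) = 18/A + 29/39 = 29/39 + 18/A)
R = 2564/39 (R = 5 + (29/39 + 18/((-3/(-10)))) = 5 + (29/39 + 18/((-3*(-1/10)))) = 5 + (29/39 + 18/(3/10)) = 5 + (29/39 + 18*(10/3)) = 5 + (29/39 + 60) = 5 + 2369/39 = 2564/39 ≈ 65.744)
R/(-1040 - h(-30)) = 2564/(39*(-1040 - (4 + (1/3)*(-30)**2 + (5/3)*(-30)))) = 2564/(39*(-1040 - (4 + (1/3)*900 - 50))) = 2564/(39*(-1040 - (4 + 300 - 50))) = 2564/(39*(-1040 - 1*254)) = 2564/(39*(-1040 - 254)) = (2564/39)/(-1294) = (2564/39)*(-1/1294) = -1282/25233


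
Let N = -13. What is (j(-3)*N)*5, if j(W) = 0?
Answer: 0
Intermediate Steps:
(j(-3)*N)*5 = (0*(-13))*5 = 0*5 = 0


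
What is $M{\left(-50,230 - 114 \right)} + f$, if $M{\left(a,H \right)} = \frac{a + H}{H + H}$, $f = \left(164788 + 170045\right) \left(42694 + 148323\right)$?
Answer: $\frac{7419220238709}{116} \approx 6.3959 \cdot 10^{10}$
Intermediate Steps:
$f = 63958795161$ ($f = 334833 \cdot 191017 = 63958795161$)
$M{\left(a,H \right)} = \frac{H + a}{2 H}$
$M{\left(-50,230 - 114 \right)} + f = \frac{\left(230 - 114\right) - 50}{2 \left(230 - 114\right)} + 63958795161 = \frac{116 - 50}{2 \cdot 116} + 63958795161 = \frac{1}{2} \cdot \frac{1}{116} \cdot 66 + 63958795161 = \frac{33}{116} + 63958795161 = \frac{7419220238709}{116}$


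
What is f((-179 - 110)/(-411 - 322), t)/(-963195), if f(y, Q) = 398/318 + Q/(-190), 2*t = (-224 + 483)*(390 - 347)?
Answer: 1695163/58196241900 ≈ 2.9128e-5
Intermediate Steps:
t = 11137/2 (t = ((-224 + 483)*(390 - 347))/2 = (259*43)/2 = (½)*11137 = 11137/2 ≈ 5568.5)
f(y, Q) = 199/159 - Q/190 (f(y, Q) = 398*(1/318) + Q*(-1/190) = 199/159 - Q/190)
f((-179 - 110)/(-411 - 322), t)/(-963195) = (199/159 - 1/190*11137/2)/(-963195) = (199/159 - 11137/380)*(-1/963195) = -1695163/60420*(-1/963195) = 1695163/58196241900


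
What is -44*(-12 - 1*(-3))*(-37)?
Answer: -14652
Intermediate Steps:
-44*(-12 - 1*(-3))*(-37) = -44*(-12 + 3)*(-37) = -44*(-9)*(-37) = 396*(-37) = -14652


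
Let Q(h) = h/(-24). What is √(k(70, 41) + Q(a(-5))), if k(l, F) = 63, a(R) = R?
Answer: √9102/12 ≈ 7.9504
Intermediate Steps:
Q(h) = -h/24 (Q(h) = h*(-1/24) = -h/24)
√(k(70, 41) + Q(a(-5))) = √(63 - 1/24*(-5)) = √(63 + 5/24) = √(1517/24) = √9102/12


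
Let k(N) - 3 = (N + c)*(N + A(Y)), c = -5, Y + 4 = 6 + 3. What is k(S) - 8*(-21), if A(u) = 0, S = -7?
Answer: 255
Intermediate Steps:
Y = 5 (Y = -4 + (6 + 3) = -4 + 9 = 5)
k(N) = 3 + N*(-5 + N) (k(N) = 3 + (N - 5)*(N + 0) = 3 + (-5 + N)*N = 3 + N*(-5 + N))
k(S) - 8*(-21) = (3 + (-7)² - 5*(-7)) - 8*(-21) = (3 + 49 + 35) + 168 = 87 + 168 = 255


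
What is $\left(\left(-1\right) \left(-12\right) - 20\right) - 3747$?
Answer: $-3755$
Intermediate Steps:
$\left(\left(-1\right) \left(-12\right) - 20\right) - 3747 = \left(12 - 20\right) - 3747 = -8 - 3747 = -3755$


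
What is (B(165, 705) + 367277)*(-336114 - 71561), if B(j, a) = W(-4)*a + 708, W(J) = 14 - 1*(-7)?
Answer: -156053913250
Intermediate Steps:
W(J) = 21 (W(J) = 14 + 7 = 21)
B(j, a) = 708 + 21*a (B(j, a) = 21*a + 708 = 708 + 21*a)
(B(165, 705) + 367277)*(-336114 - 71561) = ((708 + 21*705) + 367277)*(-336114 - 71561) = ((708 + 14805) + 367277)*(-407675) = (15513 + 367277)*(-407675) = 382790*(-407675) = -156053913250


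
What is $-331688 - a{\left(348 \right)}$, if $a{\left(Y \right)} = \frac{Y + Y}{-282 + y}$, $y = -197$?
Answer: $- \frac{158877856}{479} \approx -3.3169 \cdot 10^{5}$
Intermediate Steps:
$a{\left(Y \right)} = - \frac{2 Y}{479}$ ($a{\left(Y \right)} = \frac{Y + Y}{-282 - 197} = \frac{2 Y}{-479} = 2 Y \left(- \frac{1}{479}\right) = - \frac{2 Y}{479}$)
$-331688 - a{\left(348 \right)} = -331688 - \left(- \frac{2}{479}\right) 348 = -331688 - - \frac{696}{479} = -331688 + \frac{696}{479} = - \frac{158877856}{479}$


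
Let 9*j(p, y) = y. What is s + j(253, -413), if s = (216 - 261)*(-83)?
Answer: 33202/9 ≈ 3689.1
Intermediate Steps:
j(p, y) = y/9
s = 3735 (s = -45*(-83) = 3735)
s + j(253, -413) = 3735 + (⅑)*(-413) = 3735 - 413/9 = 33202/9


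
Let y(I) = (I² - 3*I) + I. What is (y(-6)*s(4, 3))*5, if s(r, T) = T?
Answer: 720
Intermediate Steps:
y(I) = I² - 2*I
(y(-6)*s(4, 3))*5 = (-6*(-2 - 6)*3)*5 = (-6*(-8)*3)*5 = (48*3)*5 = 144*5 = 720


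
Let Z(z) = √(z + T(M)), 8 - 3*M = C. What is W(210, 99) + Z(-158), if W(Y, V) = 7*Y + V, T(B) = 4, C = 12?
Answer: 1569 + I*√154 ≈ 1569.0 + 12.41*I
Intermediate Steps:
M = -4/3 (M = 8/3 - ⅓*12 = 8/3 - 4 = -4/3 ≈ -1.3333)
W(Y, V) = V + 7*Y
Z(z) = √(4 + z) (Z(z) = √(z + 4) = √(4 + z))
W(210, 99) + Z(-158) = (99 + 7*210) + √(4 - 158) = (99 + 1470) + √(-154) = 1569 + I*√154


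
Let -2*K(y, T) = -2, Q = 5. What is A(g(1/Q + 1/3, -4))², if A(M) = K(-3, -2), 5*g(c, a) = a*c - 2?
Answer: 1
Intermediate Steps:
K(y, T) = 1 (K(y, T) = -½*(-2) = 1)
g(c, a) = -⅖ + a*c/5 (g(c, a) = (a*c - 2)/5 = (-2 + a*c)/5 = -⅖ + a*c/5)
A(M) = 1
A(g(1/Q + 1/3, -4))² = 1² = 1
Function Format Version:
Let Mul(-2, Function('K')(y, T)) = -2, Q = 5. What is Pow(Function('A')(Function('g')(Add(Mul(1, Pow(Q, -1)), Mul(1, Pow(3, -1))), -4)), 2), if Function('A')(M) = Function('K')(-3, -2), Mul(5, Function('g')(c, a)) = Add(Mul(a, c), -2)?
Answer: 1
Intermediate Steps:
Function('K')(y, T) = 1 (Function('K')(y, T) = Mul(Rational(-1, 2), -2) = 1)
Function('g')(c, a) = Add(Rational(-2, 5), Mul(Rational(1, 5), a, c)) (Function('g')(c, a) = Mul(Rational(1, 5), Add(Mul(a, c), -2)) = Mul(Rational(1, 5), Add(-2, Mul(a, c))) = Add(Rational(-2, 5), Mul(Rational(1, 5), a, c)))
Function('A')(M) = 1
Pow(Function('A')(Function('g')(Add(Mul(1, Pow(Q, -1)), Mul(1, Pow(3, -1))), -4)), 2) = Pow(1, 2) = 1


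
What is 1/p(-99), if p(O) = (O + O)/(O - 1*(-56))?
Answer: 43/198 ≈ 0.21717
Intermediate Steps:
p(O) = 2*O/(56 + O) (p(O) = (2*O)/(O + 56) = (2*O)/(56 + O) = 2*O/(56 + O))
1/p(-99) = 1/(2*(-99)/(56 - 99)) = 1/(2*(-99)/(-43)) = 1/(2*(-99)*(-1/43)) = 1/(198/43) = 43/198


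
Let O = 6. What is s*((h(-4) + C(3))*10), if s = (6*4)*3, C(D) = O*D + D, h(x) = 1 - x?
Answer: 18720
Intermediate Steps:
C(D) = 7*D (C(D) = 6*D + D = 7*D)
s = 72 (s = 24*3 = 72)
s*((h(-4) + C(3))*10) = 72*(((1 - 1*(-4)) + 7*3)*10) = 72*(((1 + 4) + 21)*10) = 72*((5 + 21)*10) = 72*(26*10) = 72*260 = 18720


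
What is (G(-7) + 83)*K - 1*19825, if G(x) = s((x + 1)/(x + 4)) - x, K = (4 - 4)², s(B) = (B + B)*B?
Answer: -19825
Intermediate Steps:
s(B) = 2*B² (s(B) = (2*B)*B = 2*B²)
K = 0 (K = 0² = 0)
G(x) = -x + 2*(1 + x)²/(4 + x)² (G(x) = 2*((x + 1)/(x + 4))² - x = 2*((1 + x)/(4 + x))² - x = 2*((1 + x)²/(4 + x)²) - x = 2*(1 + x)²/(4 + x)² - x = -x + 2*(1 + x)²/(4 + x)²)
(G(-7) + 83)*K - 1*19825 = ((-1*(-7) + 2*(1 - 7)²/(4 - 7)²) + 83)*0 - 1*19825 = ((7 + 2*(-6)²/(-3)²) + 83)*0 - 19825 = ((7 + 2*36*(⅑)) + 83)*0 - 19825 = ((7 + 8) + 83)*0 - 19825 = (15 + 83)*0 - 19825 = 98*0 - 19825 = 0 - 19825 = -19825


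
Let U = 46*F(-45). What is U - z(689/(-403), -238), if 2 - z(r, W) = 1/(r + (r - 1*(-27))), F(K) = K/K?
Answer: 32195/731 ≈ 44.042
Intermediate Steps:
F(K) = 1
z(r, W) = 2 - 1/(27 + 2*r) (z(r, W) = 2 - 1/(r + (r - 1*(-27))) = 2 - 1/(r + (r + 27)) = 2 - 1/(r + (27 + r)) = 2 - 1/(27 + 2*r))
U = 46 (U = 46*1 = 46)
U - z(689/(-403), -238) = 46 - (53 + 4*(689/(-403)))/(27 + 2*(689/(-403))) = 46 - (53 + 4*(689*(-1/403)))/(27 + 2*(689*(-1/403))) = 46 - (53 + 4*(-53/31))/(27 + 2*(-53/31)) = 46 - (53 - 212/31)/(27 - 106/31) = 46 - 1431/(731/31*31) = 46 - 31*1431/(731*31) = 46 - 1*1431/731 = 46 - 1431/731 = 32195/731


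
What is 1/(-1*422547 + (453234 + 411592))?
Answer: 1/442279 ≈ 2.2610e-6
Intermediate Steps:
1/(-1*422547 + (453234 + 411592)) = 1/(-422547 + 864826) = 1/442279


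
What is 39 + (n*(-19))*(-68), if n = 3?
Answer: 3915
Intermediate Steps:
39 + (n*(-19))*(-68) = 39 + (3*(-19))*(-68) = 39 - 57*(-68) = 39 + 3876 = 3915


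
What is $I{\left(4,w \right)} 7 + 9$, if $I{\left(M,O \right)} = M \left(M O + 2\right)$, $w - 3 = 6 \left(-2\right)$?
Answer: $-943$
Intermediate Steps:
$w = -9$ ($w = 3 + 6 \left(-2\right) = 3 - 12 = -9$)
$I{\left(M,O \right)} = M \left(2 + M O\right)$
$I{\left(4,w \right)} 7 + 9 = 4 \left(2 + 4 \left(-9\right)\right) 7 + 9 = 4 \left(2 - 36\right) 7 + 9 = 4 \left(-34\right) 7 + 9 = \left(-136\right) 7 + 9 = -952 + 9 = -943$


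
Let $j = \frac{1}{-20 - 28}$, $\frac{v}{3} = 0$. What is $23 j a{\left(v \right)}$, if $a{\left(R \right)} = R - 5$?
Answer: $\frac{115}{48} \approx 2.3958$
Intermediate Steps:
$v = 0$ ($v = 3 \cdot 0 = 0$)
$a{\left(R \right)} = -5 + R$ ($a{\left(R \right)} = R - 5 = -5 + R$)
$j = - \frac{1}{48}$ ($j = \frac{1}{-48} = - \frac{1}{48} \approx -0.020833$)
$23 j a{\left(v \right)} = 23 \left(- \frac{1}{48}\right) \left(-5 + 0\right) = \left(- \frac{23}{48}\right) \left(-5\right) = \frac{115}{48}$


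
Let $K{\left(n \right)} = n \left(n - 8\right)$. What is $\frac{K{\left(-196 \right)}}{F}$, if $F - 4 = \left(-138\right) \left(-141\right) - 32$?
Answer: $\frac{19992}{9715} \approx 2.0578$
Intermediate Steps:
$K{\left(n \right)} = n \left(-8 + n\right)$
$F = 19430$ ($F = 4 - -19426 = 4 + \left(19458 - 32\right) = 4 + 19426 = 19430$)
$\frac{K{\left(-196 \right)}}{F} = \frac{\left(-196\right) \left(-8 - 196\right)}{19430} = \left(-196\right) \left(-204\right) \frac{1}{19430} = 39984 \cdot \frac{1}{19430} = \frac{19992}{9715}$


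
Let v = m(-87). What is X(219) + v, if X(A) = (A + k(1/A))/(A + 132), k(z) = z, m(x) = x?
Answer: -6639641/76869 ≈ -86.376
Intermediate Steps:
v = -87
X(A) = (A + 1/A)/(132 + A) (X(A) = (A + 1/A)/(A + 132) = (A + 1/A)/(132 + A))
X(219) + v = (1 + 219²)/(219*(132 + 219)) - 87 = (1/219)*(1 + 47961)/351 - 87 = (1/219)*(1/351)*47962 - 87 = 47962/76869 - 87 = -6639641/76869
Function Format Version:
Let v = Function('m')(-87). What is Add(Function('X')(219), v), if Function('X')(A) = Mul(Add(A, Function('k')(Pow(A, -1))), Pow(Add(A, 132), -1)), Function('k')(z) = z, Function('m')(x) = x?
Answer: Rational(-6639641, 76869) ≈ -86.376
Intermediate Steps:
v = -87
Function('X')(A) = Mul(Pow(Add(132, A), -1), Add(A, Pow(A, -1))) (Function('X')(A) = Mul(Add(A, Pow(A, -1)), Pow(Add(A, 132), -1)) = Mul(Add(A, Pow(A, -1)), Pow(Add(132, A), -1)) = Mul(Pow(Add(132, A), -1), Add(A, Pow(A, -1))))
Add(Function('X')(219), v) = Add(Mul(Pow(219, -1), Pow(Add(132, 219), -1), Add(1, Pow(219, 2))), -87) = Add(Mul(Rational(1, 219), Pow(351, -1), Add(1, 47961)), -87) = Add(Mul(Rational(1, 219), Rational(1, 351), 47962), -87) = Add(Rational(47962, 76869), -87) = Rational(-6639641, 76869)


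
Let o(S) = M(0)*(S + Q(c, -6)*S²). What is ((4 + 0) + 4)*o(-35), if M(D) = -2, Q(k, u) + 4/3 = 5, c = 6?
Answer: -213920/3 ≈ -71307.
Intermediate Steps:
Q(k, u) = 11/3 (Q(k, u) = -4/3 + 5 = 11/3)
o(S) = -2*S - 22*S²/3 (o(S) = -2*(S + 11*S²/3) = -2*S - 22*S²/3)
((4 + 0) + 4)*o(-35) = ((4 + 0) + 4)*(-⅔*(-35)*(3 + 11*(-35))) = (4 + 4)*(-⅔*(-35)*(3 - 385)) = 8*(-⅔*(-35)*(-382)) = 8*(-26740/3) = -213920/3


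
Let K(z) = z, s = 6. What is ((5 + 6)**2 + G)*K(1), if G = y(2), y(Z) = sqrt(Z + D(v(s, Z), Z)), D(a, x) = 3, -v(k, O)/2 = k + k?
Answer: 121 + sqrt(5) ≈ 123.24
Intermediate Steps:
v(k, O) = -4*k (v(k, O) = -2*(k + k) = -4*k)
y(Z) = sqrt(3 + Z) (y(Z) = sqrt(Z + 3) = sqrt(3 + Z))
G = sqrt(5) (G = sqrt(3 + 2) = sqrt(5) ≈ 2.2361)
((5 + 6)**2 + G)*K(1) = ((5 + 6)**2 + sqrt(5))*1 = (11**2 + sqrt(5))*1 = (121 + sqrt(5))*1 = 121 + sqrt(5)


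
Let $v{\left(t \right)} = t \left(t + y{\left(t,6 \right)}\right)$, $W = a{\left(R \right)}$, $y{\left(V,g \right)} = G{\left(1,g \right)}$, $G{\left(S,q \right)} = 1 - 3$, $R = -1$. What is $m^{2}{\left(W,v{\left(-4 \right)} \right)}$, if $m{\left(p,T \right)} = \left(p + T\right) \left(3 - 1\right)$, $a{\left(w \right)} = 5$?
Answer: $3364$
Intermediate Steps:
$G{\left(S,q \right)} = -2$
$y{\left(V,g \right)} = -2$
$W = 5$
$v{\left(t \right)} = t \left(-2 + t\right)$ ($v{\left(t \right)} = t \left(t - 2\right) = t \left(-2 + t\right)$)
$m{\left(p,T \right)} = 2 T + 2 p$ ($m{\left(p,T \right)} = \left(T + p\right) 2 = 2 T + 2 p$)
$m^{2}{\left(W,v{\left(-4 \right)} \right)} = \left(2 \left(- 4 \left(-2 - 4\right)\right) + 2 \cdot 5\right)^{2} = \left(2 \left(\left(-4\right) \left(-6\right)\right) + 10\right)^{2} = \left(2 \cdot 24 + 10\right)^{2} = \left(48 + 10\right)^{2} = 58^{2} = 3364$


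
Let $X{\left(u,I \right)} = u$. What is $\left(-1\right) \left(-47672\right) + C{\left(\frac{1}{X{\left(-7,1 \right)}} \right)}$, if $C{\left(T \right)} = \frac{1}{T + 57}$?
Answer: $\frac{18973463}{398} \approx 47672.0$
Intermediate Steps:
$C{\left(T \right)} = \frac{1}{57 + T}$
$\left(-1\right) \left(-47672\right) + C{\left(\frac{1}{X{\left(-7,1 \right)}} \right)} = \left(-1\right) \left(-47672\right) + \frac{1}{57 + \frac{1}{-7}} = 47672 + \frac{1}{57 - \frac{1}{7}} = 47672 + \frac{1}{\frac{398}{7}} = 47672 + \frac{7}{398} = \frac{18973463}{398}$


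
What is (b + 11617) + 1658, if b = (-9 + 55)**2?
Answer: 15391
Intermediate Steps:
b = 2116 (b = 46**2 = 2116)
(b + 11617) + 1658 = (2116 + 11617) + 1658 = 13733 + 1658 = 15391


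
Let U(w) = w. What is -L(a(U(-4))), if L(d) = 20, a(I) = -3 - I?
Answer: -20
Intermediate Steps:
-L(a(U(-4))) = -1*20 = -20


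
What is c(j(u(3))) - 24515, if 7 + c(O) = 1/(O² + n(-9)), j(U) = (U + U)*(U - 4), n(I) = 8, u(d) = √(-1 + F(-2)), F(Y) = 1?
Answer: -196175/8 ≈ -24522.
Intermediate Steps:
u(d) = 0 (u(d) = √(-1 + 1) = √0 = 0)
j(U) = 2*U*(-4 + U) (j(U) = (2*U)*(-4 + U) = 2*U*(-4 + U))
c(O) = -7 + 1/(8 + O²) (c(O) = -7 + 1/(O² + 8) = -7 + 1/(8 + O²))
c(j(u(3))) - 24515 = (-55 - 7*(2*0*(-4 + 0))²)/(8 + (2*0*(-4 + 0))²) - 24515 = (-55 - 7*(2*0*(-4))²)/(8 + (2*0*(-4))²) - 24515 = (-55 - 7*0²)/(8 + 0²) - 24515 = (-55 - 7*0)/(8 + 0) - 24515 = (-55 + 0)/8 - 24515 = (⅛)*(-55) - 24515 = -55/8 - 24515 = -196175/8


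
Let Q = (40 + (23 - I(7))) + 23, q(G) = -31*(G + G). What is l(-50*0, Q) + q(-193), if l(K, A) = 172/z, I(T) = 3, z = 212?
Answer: 634241/53 ≈ 11967.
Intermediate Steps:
q(G) = -62*G
Q = 83 (Q = (40 + (23 - 1*3)) + 23 = (40 + (23 - 3)) + 23 = (40 + 20) + 23 = 60 + 23 = 83)
l(K, A) = 43/53 (l(K, A) = 172/212 = 172*(1/212) = 43/53)
l(-50*0, Q) + q(-193) = 43/53 - 62*(-193) = 43/53 + 11966 = 634241/53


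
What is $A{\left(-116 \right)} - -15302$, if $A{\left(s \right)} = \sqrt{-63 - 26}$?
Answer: $15302 + i \sqrt{89} \approx 15302.0 + 9.434 i$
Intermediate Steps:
$A{\left(s \right)} = i \sqrt{89}$ ($A{\left(s \right)} = \sqrt{-89} = i \sqrt{89}$)
$A{\left(-116 \right)} - -15302 = i \sqrt{89} - -15302 = i \sqrt{89} + 15302 = 15302 + i \sqrt{89}$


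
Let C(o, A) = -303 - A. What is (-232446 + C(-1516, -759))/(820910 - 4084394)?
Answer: 38665/543914 ≈ 0.071087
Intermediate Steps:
(-232446 + C(-1516, -759))/(820910 - 4084394) = (-232446 + (-303 - 1*(-759)))/(820910 - 4084394) = (-232446 + (-303 + 759))/(-3263484) = (-232446 + 456)*(-1/3263484) = -231990*(-1/3263484) = 38665/543914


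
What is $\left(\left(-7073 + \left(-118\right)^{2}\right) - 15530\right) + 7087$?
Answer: $-1592$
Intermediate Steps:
$\left(\left(-7073 + \left(-118\right)^{2}\right) - 15530\right) + 7087 = \left(\left(-7073 + 13924\right) - 15530\right) + 7087 = \left(6851 - 15530\right) + 7087 = -8679 + 7087 = -1592$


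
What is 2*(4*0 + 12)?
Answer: 24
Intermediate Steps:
2*(4*0 + 12) = 2*(0 + 12) = 2*12 = 24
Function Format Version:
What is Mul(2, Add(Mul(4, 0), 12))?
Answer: 24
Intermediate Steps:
Mul(2, Add(Mul(4, 0), 12)) = Mul(2, Add(0, 12)) = Mul(2, 12) = 24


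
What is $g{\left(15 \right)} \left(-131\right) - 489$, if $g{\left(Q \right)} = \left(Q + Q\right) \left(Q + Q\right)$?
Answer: $-118389$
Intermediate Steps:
$g{\left(Q \right)} = 4 Q^{2}$ ($g{\left(Q \right)} = 2 Q 2 Q = 4 Q^{2}$)
$g{\left(15 \right)} \left(-131\right) - 489 = 4 \cdot 15^{2} \left(-131\right) - 489 = 4 \cdot 225 \left(-131\right) - 489 = 900 \left(-131\right) - 489 = -117900 - 489 = -118389$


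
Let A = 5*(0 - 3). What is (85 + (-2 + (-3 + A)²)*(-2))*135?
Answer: -75465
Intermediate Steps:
A = -15 (A = 5*(-3) = -15)
(85 + (-2 + (-3 + A)²)*(-2))*135 = (85 + (-2 + (-3 - 15)²)*(-2))*135 = (85 + (-2 + (-18)²)*(-2))*135 = (85 + (-2 + 324)*(-2))*135 = (85 + 322*(-2))*135 = (85 - 644)*135 = -559*135 = -75465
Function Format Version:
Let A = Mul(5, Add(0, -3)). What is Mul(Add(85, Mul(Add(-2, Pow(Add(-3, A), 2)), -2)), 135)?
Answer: -75465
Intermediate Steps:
A = -15 (A = Mul(5, -3) = -15)
Mul(Add(85, Mul(Add(-2, Pow(Add(-3, A), 2)), -2)), 135) = Mul(Add(85, Mul(Add(-2, Pow(Add(-3, -15), 2)), -2)), 135) = Mul(Add(85, Mul(Add(-2, Pow(-18, 2)), -2)), 135) = Mul(Add(85, Mul(Add(-2, 324), -2)), 135) = Mul(Add(85, Mul(322, -2)), 135) = Mul(Add(85, -644), 135) = Mul(-559, 135) = -75465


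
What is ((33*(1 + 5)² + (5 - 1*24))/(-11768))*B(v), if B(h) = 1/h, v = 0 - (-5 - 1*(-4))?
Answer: -1169/11768 ≈ -0.099337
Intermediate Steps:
v = 1 (v = 0 - (-5 + 4) = 0 - 1*(-1) = 0 + 1 = 1)
((33*(1 + 5)² + (5 - 1*24))/(-11768))*B(v) = ((33*(1 + 5)² + (5 - 1*24))/(-11768))/1 = ((33*6² + (5 - 24))*(-1/11768))*1 = ((33*36 - 19)*(-1/11768))*1 = ((1188 - 19)*(-1/11768))*1 = (1169*(-1/11768))*1 = -1169/11768*1 = -1169/11768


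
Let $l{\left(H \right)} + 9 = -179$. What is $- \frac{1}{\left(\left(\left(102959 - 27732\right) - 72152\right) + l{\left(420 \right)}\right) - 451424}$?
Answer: $\frac{1}{448537} \approx 2.2295 \cdot 10^{-6}$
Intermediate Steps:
$l{\left(H \right)} = -188$ ($l{\left(H \right)} = -9 - 179 = -188$)
$- \frac{1}{\left(\left(\left(102959 - 27732\right) - 72152\right) + l{\left(420 \right)}\right) - 451424} = - \frac{1}{\left(\left(\left(102959 - 27732\right) - 72152\right) - 188\right) - 451424} = - \frac{1}{\left(\left(75227 - 72152\right) - 188\right) - 451424} = - \frac{1}{\left(3075 - 188\right) - 451424} = - \frac{1}{2887 - 451424} = - \frac{1}{-448537} = \left(-1\right) \left(- \frac{1}{448537}\right) = \frac{1}{448537}$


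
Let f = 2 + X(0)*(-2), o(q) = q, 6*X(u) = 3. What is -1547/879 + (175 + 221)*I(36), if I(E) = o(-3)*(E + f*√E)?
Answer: -43860131/879 ≈ -49898.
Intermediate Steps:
X(u) = ½ (X(u) = (⅙)*3 = ½)
f = 1 (f = 2 + (½)*(-2) = 2 - 1 = 1)
I(E) = -3*E - 3*√E (I(E) = -3*(E + 1*√E) = -3*(E + √E) = -3*E - 3*√E)
-1547/879 + (175 + 221)*I(36) = -1547/879 + (175 + 221)*(-3*36 - 3*√36) = -1547*1/879 + 396*(-108 - 3*6) = -1547/879 + 396*(-108 - 18) = -1547/879 + 396*(-126) = -1547/879 - 49896 = -43860131/879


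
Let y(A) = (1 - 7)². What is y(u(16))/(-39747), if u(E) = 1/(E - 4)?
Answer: -12/13249 ≈ -0.00090573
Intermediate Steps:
u(E) = 1/(-4 + E)
y(A) = 36 (y(A) = (-6)² = 36)
y(u(16))/(-39747) = 36/(-39747) = 36*(-1/39747) = -12/13249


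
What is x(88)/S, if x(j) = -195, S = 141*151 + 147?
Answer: -65/7146 ≈ -0.0090960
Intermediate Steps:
S = 21438 (S = 21291 + 147 = 21438)
x(88)/S = -195/21438 = -195*1/21438 = -65/7146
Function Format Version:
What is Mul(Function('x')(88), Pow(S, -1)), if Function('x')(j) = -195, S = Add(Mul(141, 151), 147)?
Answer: Rational(-65, 7146) ≈ -0.0090960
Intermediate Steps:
S = 21438 (S = Add(21291, 147) = 21438)
Mul(Function('x')(88), Pow(S, -1)) = Mul(-195, Pow(21438, -1)) = Mul(-195, Rational(1, 21438)) = Rational(-65, 7146)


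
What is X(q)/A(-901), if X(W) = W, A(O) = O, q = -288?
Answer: 288/901 ≈ 0.31964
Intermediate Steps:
X(q)/A(-901) = -288/(-901) = -288*(-1/901) = 288/901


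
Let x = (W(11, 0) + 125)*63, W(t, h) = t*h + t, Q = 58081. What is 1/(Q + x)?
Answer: 1/66649 ≈ 1.5004e-5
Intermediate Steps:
W(t, h) = t + h*t (W(t, h) = h*t + t = t + h*t)
x = 8568 (x = (11*(1 + 0) + 125)*63 = (11*1 + 125)*63 = (11 + 125)*63 = 136*63 = 8568)
1/(Q + x) = 1/(58081 + 8568) = 1/66649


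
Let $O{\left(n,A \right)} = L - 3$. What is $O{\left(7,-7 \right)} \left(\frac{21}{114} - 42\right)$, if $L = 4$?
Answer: $- \frac{1589}{38} \approx -41.816$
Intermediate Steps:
$O{\left(n,A \right)} = 1$ ($O{\left(n,A \right)} = 4 - 3 = 1$)
$O{\left(7,-7 \right)} \left(\frac{21}{114} - 42\right) = 1 \left(\frac{21}{114} - 42\right) = 1 \left(21 \cdot \frac{1}{114} - 42\right) = 1 \left(\frac{7}{38} - 42\right) = 1 \left(- \frac{1589}{38}\right) = - \frac{1589}{38}$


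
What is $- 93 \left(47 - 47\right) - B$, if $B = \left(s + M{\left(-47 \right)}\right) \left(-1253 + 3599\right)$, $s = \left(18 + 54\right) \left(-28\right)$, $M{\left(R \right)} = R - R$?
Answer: $4729536$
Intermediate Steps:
$M{\left(R \right)} = 0$
$s = -2016$ ($s = 72 \left(-28\right) = -2016$)
$B = -4729536$ ($B = \left(-2016 + 0\right) \left(-1253 + 3599\right) = \left(-2016\right) 2346 = -4729536$)
$- 93 \left(47 - 47\right) - B = - 93 \left(47 - 47\right) - -4729536 = \left(-93\right) 0 + 4729536 = 0 + 4729536 = 4729536$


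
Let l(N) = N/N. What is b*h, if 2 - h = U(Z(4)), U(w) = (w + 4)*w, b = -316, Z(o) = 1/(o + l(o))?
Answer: -9164/25 ≈ -366.56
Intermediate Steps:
l(N) = 1
Z(o) = 1/(1 + o) (Z(o) = 1/(o + 1) = 1/(1 + o))
U(w) = w*(4 + w) (U(w) = (4 + w)*w = w*(4 + w))
h = 29/25 (h = 2 - (4 + 1/(1 + 4))/(1 + 4) = 2 - (4 + 1/5)/5 = 2 - 21/(5*5) = 2 - 1*21/25 = 2 - 21/25 = 29/25 ≈ 1.1600)
b*h = -316*29/25 = -9164/25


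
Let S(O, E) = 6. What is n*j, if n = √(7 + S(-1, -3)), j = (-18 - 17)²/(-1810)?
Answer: -245*√13/362 ≈ -2.4402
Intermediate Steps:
j = -245/362 (j = (-35)²*(-1/1810) = 1225*(-1/1810) = -245/362 ≈ -0.67680)
n = √13 (n = √(7 + 6) = √13 ≈ 3.6056)
n*j = √13*(-245/362) = -245*√13/362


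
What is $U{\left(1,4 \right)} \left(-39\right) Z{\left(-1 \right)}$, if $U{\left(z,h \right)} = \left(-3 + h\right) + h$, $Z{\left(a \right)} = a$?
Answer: $195$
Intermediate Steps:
$U{\left(z,h \right)} = -3 + 2 h$
$U{\left(1,4 \right)} \left(-39\right) Z{\left(-1 \right)} = \left(-3 + 2 \cdot 4\right) \left(-39\right) \left(-1\right) = \left(-3 + 8\right) \left(-39\right) \left(-1\right) = 5 \left(-39\right) \left(-1\right) = \left(-195\right) \left(-1\right) = 195$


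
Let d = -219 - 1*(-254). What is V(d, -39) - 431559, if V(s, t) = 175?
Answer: -431384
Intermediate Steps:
d = 35 (d = -219 + 254 = 35)
V(d, -39) - 431559 = 175 - 431559 = -431384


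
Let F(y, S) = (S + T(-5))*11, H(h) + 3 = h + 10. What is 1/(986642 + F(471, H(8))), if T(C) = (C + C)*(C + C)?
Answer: 1/987907 ≈ 1.0122e-6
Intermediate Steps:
H(h) = 7 + h (H(h) = -3 + (h + 10) = -3 + (10 + h) = 7 + h)
T(C) = 4*C**2 (T(C) = (2*C)*(2*C) = 4*C**2)
F(y, S) = 1100 + 11*S (F(y, S) = (S + 4*(-5)**2)*11 = (S + 4*25)*11 = (S + 100)*11 = (100 + S)*11 = 1100 + 11*S)
1/(986642 + F(471, H(8))) = 1/(986642 + (1100 + 11*(7 + 8))) = 1/(986642 + (1100 + 11*15)) = 1/(986642 + (1100 + 165)) = 1/(986642 + 1265) = 1/987907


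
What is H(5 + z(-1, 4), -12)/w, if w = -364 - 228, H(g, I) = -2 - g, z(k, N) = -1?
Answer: 3/296 ≈ 0.010135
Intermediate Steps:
w = -592
H(5 + z(-1, 4), -12)/w = (-2 - (5 - 1))/(-592) = (-2 - 1*4)*(-1/592) = (-2 - 4)*(-1/592) = -6*(-1/592) = 3/296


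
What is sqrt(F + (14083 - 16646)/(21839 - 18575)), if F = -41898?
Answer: I*sqrt(6974639385)/408 ≈ 204.69*I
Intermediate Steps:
sqrt(F + (14083 - 16646)/(21839 - 18575)) = sqrt(-41898 + (14083 - 16646)/(21839 - 18575)) = sqrt(-41898 - 2563/3264) = sqrt(-136757635/3264) = I*sqrt(6974639385)/408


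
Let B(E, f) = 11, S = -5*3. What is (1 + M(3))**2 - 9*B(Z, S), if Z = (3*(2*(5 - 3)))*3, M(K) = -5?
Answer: -83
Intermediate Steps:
Z = 36 (Z = (3*(2*2))*3 = (3*4)*3 = 12*3 = 36)
S = -15
(1 + M(3))**2 - 9*B(Z, S) = (1 - 5)**2 - 9*11 = (-4)**2 - 99 = 16 - 99 = -83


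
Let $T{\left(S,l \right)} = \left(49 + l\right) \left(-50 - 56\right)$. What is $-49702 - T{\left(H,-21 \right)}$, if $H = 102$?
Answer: $-46734$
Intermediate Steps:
$T{\left(S,l \right)} = -5194 - 106 l$ ($T{\left(S,l \right)} = \left(49 + l\right) \left(-106\right) = -5194 - 106 l$)
$-49702 - T{\left(H,-21 \right)} = -49702 - \left(-5194 - -2226\right) = -49702 - \left(-5194 + 2226\right) = -49702 - -2968 = -49702 + 2968 = -46734$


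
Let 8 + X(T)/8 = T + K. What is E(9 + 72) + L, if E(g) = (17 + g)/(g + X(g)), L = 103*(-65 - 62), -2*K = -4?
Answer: -8908063/681 ≈ -13081.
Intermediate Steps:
K = 2 (K = -½*(-4) = 2)
X(T) = -48 + 8*T (X(T) = -64 + 8*(T + 2) = -64 + 8*(2 + T) = -64 + (16 + 8*T) = -48 + 8*T)
L = -13081 (L = 103*(-127) = -13081)
E(g) = (17 + g)/(-48 + 9*g) (E(g) = (17 + g)/(g + (-48 + 8*g)) = (17 + g)/(-48 + 9*g))
E(9 + 72) + L = (17 + (9 + 72))/(3*(-16 + 3*(9 + 72))) - 13081 = (17 + 81)/(3*(-16 + 3*81)) - 13081 = (⅓)*98/(-16 + 243) - 13081 = (⅓)*98/227 - 13081 = (⅓)*(1/227)*98 - 13081 = 98/681 - 13081 = -8908063/681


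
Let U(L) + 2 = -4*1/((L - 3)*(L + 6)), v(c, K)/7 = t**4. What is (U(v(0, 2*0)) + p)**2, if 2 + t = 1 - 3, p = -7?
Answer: 209519863989601/2586664272721 ≈ 81.000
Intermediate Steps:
t = -4 (t = -2 + (1 - 3) = -2 - 2 = -4)
v(c, K) = 1792 (v(c, K) = 7*(-4)**4 = 7*256 = 1792)
U(L) = -2 - 4/((-3 + L)*(6 + L)) (U(L) = -2 - 4*1/((L - 3)*(L + 6)) = -2 - 4*1/((-3 + L)*(6 + L)) = -2 - 4/((-3 + L)*(6 + L)))
(U(v(0, 2*0)) + p)**2 = (2*(16 - 1*1792**2 - 3*1792)/(-18 + 1792**2 + 3*1792) - 7)**2 = (2*(16 - 1*3211264 - 5376)/(-18 + 3211264 + 5376) - 7)**2 = (2*(16 - 3211264 - 5376)/3216622 - 7)**2 = (2*(1/3216622)*(-3216624) - 7)**2 = (-3216624/1608311 - 7)**2 = (-14474801/1608311)**2 = 209519863989601/2586664272721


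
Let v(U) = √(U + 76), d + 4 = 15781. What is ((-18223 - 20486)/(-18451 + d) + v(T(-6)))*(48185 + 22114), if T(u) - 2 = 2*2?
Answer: 2721203991/2674 + 70299*√82 ≈ 1.6542e+6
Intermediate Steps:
d = 15777 (d = -4 + 15781 = 15777)
T(u) = 6 (T(u) = 2 + 2*2 = 2 + 4 = 6)
v(U) = √(76 + U)
((-18223 - 20486)/(-18451 + d) + v(T(-6)))*(48185 + 22114) = ((-18223 - 20486)/(-18451 + 15777) + √(76 + 6))*(48185 + 22114) = (-38709/(-2674) + √82)*70299 = (-38709*(-1/2674) + √82)*70299 = (38709/2674 + √82)*70299 = 2721203991/2674 + 70299*√82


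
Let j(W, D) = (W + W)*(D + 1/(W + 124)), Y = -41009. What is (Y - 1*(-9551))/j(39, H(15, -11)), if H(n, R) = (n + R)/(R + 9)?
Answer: 854609/4225 ≈ 202.27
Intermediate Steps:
H(n, R) = (R + n)/(9 + R)
j(W, D) = 2*W*(D + 1/(124 + W)) (j(W, D) = (2*W)*(D + 1/(124 + W)) = 2*W*(D + 1/(124 + W)))
(Y - 1*(-9551))/j(39, H(15, -11)) = (-41009 - 1*(-9551))/((2*39*(1 + 124*((-11 + 15)/(9 - 11)) + ((-11 + 15)/(9 - 11))*39)/(124 + 39))) = (-41009 + 9551)/((2*39*(1 + 124*(4/(-2)) + (4/(-2))*39)/163)) = -31458*163/(78*(1 + 124*(-½*4) - ½*4*39)) = -31458*163/(78*(1 + 124*(-2) - 2*39)) = -31458*163/(78*(1 - 248 - 78)) = -31458/(2*39*(1/163)*(-325)) = -31458/(-25350/163) = -31458*(-163/25350) = 854609/4225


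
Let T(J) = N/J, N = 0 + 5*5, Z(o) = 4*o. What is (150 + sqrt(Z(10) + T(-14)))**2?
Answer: (2100 + sqrt(7490))**2/196 ≈ 24393.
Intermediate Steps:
N = 25 (N = 0 + 25 = 25)
T(J) = 25/J
(150 + sqrt(Z(10) + T(-14)))**2 = (150 + sqrt(4*10 + 25/(-14)))**2 = (150 + sqrt(40 + 25*(-1/14)))**2 = (150 + sqrt(40 - 25/14))**2 = (150 + sqrt(535/14))**2 = (150 + sqrt(7490)/14)**2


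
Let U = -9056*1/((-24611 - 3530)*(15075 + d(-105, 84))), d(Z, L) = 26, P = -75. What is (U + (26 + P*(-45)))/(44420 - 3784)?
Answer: 1445279585697/17268562445276 ≈ 0.083694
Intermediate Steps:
U = 9056/424957241 (U = -9056*1/((-24611 - 3530)*(15075 + 26)) = -9056/(15101*(-28141)) = -9056/(-424957241) = -9056*(-1/424957241) = 9056/424957241 ≈ 2.1310e-5)
(U + (26 + P*(-45)))/(44420 - 3784) = (9056/424957241 + (26 - 75*(-45)))/(44420 - 3784) = (9056/424957241 + (26 + 3375))/40636 = (9056/424957241 + 3401)*(1/40636) = (1445279585697/424957241)*(1/40636) = 1445279585697/17268562445276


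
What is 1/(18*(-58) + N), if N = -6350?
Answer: -1/7394 ≈ -0.00013524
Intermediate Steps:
1/(18*(-58) + N) = 1/(18*(-58) - 6350) = 1/(-1044 - 6350) = 1/(-7394) = -1/7394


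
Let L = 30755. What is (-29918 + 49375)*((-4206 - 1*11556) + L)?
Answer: 291718801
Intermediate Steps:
(-29918 + 49375)*((-4206 - 1*11556) + L) = (-29918 + 49375)*((-4206 - 1*11556) + 30755) = 19457*((-4206 - 11556) + 30755) = 19457*(-15762 + 30755) = 19457*14993 = 291718801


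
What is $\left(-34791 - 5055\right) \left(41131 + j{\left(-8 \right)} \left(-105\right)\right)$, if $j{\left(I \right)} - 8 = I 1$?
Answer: $-1638905826$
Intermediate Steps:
$j{\left(I \right)} = 8 + I$ ($j{\left(I \right)} = 8 + I 1 = 8 + I$)
$\left(-34791 - 5055\right) \left(41131 + j{\left(-8 \right)} \left(-105\right)\right) = \left(-34791 - 5055\right) \left(41131 + \left(8 - 8\right) \left(-105\right)\right) = - 39846 \left(41131 + 0 \left(-105\right)\right) = - 39846 \left(41131 + 0\right) = \left(-39846\right) 41131 = -1638905826$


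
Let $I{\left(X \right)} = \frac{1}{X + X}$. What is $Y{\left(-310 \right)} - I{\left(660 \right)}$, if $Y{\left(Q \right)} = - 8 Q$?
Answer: $\frac{3273599}{1320} \approx 2480.0$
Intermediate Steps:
$I{\left(X \right)} = \frac{1}{2 X}$
$Y{\left(-310 \right)} - I{\left(660 \right)} = \left(-8\right) \left(-310\right) - \frac{1}{2 \cdot 660} = 2480 - \frac{1}{2} \cdot \frac{1}{660} = 2480 - \frac{1}{1320} = \frac{3273599}{1320}$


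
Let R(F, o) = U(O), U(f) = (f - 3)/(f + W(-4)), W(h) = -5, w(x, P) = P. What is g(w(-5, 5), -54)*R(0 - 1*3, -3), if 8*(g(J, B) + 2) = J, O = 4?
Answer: 11/8 ≈ 1.3750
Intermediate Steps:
g(J, B) = -2 + J/8
U(f) = (-3 + f)/(-5 + f) (U(f) = (f - 3)/(f - 5) = (-3 + f)/(-5 + f))
R(F, o) = -1 (R(F, o) = (-3 + 4)/(-5 + 4) = 1/(-1) = -1*1 = -1)
g(w(-5, 5), -54)*R(0 - 1*3, -3) = (-2 + (1/8)*5)*(-1) = (-2 + 5/8)*(-1) = -11/8*(-1) = 11/8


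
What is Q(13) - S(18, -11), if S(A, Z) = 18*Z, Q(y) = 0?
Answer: 198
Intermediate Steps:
Q(13) - S(18, -11) = 0 - 18*(-11) = 0 - 1*(-198) = 0 + 198 = 198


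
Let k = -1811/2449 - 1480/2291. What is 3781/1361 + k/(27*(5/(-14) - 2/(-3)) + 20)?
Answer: 104731674651/38373853657 ≈ 2.7292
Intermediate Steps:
k = -98399/71021 (k = -1811*1/2449 - 1480*1/2291 = -1811/2449 - 1480/2291 = -98399/71021 ≈ -1.3855)
3781/1361 + k/(27*(5/(-14) - 2/(-3)) + 20) = 3781/1361 - 98399/(71021*(27*(5/(-14) - 2/(-3)) + 20)) = 3781*(1/1361) - 98399/(71021*(27*(5*(-1/14) - 2*(-1/3)) + 20)) = 3781/1361 - 98399/(71021*(27*(-5/14 + 2/3) + 20)) = 3781/1361 - 98399/(71021*(27*(13/42) + 20)) = 3781/1361 - 98399/(71021*(117/14 + 20)) = 3781/1361 - 98399/(71021*397/14) = 3781/1361 - 98399/71021*14/397 = 3781/1361 - 1377586/28195337 = 104731674651/38373853657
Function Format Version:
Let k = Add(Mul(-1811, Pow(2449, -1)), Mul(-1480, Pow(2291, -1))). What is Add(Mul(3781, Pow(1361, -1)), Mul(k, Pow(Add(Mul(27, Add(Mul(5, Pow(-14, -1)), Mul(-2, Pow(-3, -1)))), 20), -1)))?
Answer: Rational(104731674651, 38373853657) ≈ 2.7292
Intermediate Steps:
k = Rational(-98399, 71021) (k = Add(Mul(-1811, Rational(1, 2449)), Mul(-1480, Rational(1, 2291))) = Add(Rational(-1811, 2449), Rational(-1480, 2291)) = Rational(-98399, 71021) ≈ -1.3855)
Add(Mul(3781, Pow(1361, -1)), Mul(k, Pow(Add(Mul(27, Add(Mul(5, Pow(-14, -1)), Mul(-2, Pow(-3, -1)))), 20), -1))) = Add(Mul(3781, Pow(1361, -1)), Mul(Rational(-98399, 71021), Pow(Add(Mul(27, Add(Mul(5, Pow(-14, -1)), Mul(-2, Pow(-3, -1)))), 20), -1))) = Add(Mul(3781, Rational(1, 1361)), Mul(Rational(-98399, 71021), Pow(Add(Mul(27, Add(Mul(5, Rational(-1, 14)), Mul(-2, Rational(-1, 3)))), 20), -1))) = Add(Rational(3781, 1361), Mul(Rational(-98399, 71021), Pow(Add(Mul(27, Add(Rational(-5, 14), Rational(2, 3))), 20), -1))) = Add(Rational(3781, 1361), Mul(Rational(-98399, 71021), Pow(Add(Mul(27, Rational(13, 42)), 20), -1))) = Add(Rational(3781, 1361), Mul(Rational(-98399, 71021), Pow(Add(Rational(117, 14), 20), -1))) = Add(Rational(3781, 1361), Mul(Rational(-98399, 71021), Pow(Rational(397, 14), -1))) = Add(Rational(3781, 1361), Mul(Rational(-98399, 71021), Rational(14, 397))) = Add(Rational(3781, 1361), Rational(-1377586, 28195337)) = Rational(104731674651, 38373853657)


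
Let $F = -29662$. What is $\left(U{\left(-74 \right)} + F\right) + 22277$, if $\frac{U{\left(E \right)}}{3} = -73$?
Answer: $-7604$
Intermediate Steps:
$U{\left(E \right)} = -219$ ($U{\left(E \right)} = 3 \left(-73\right) = -219$)
$\left(U{\left(-74 \right)} + F\right) + 22277 = \left(-219 - 29662\right) + 22277 = -29881 + 22277 = -7604$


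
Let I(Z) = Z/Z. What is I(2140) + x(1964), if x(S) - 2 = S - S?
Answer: 3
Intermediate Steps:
I(Z) = 1
x(S) = 2 (x(S) = 2 + (S - S) = 2 + 0 = 2)
I(2140) + x(1964) = 1 + 2 = 3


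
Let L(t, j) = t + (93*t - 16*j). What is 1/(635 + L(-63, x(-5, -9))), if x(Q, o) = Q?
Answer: -1/5207 ≈ -0.00019205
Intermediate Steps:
L(t, j) = -16*j + 94*t (L(t, j) = t + (-16*j + 93*t) = -16*j + 94*t)
1/(635 + L(-63, x(-5, -9))) = 1/(635 + (-16*(-5) + 94*(-63))) = 1/(635 + (80 - 5922)) = 1/(635 - 5842) = 1/(-5207) = -1/5207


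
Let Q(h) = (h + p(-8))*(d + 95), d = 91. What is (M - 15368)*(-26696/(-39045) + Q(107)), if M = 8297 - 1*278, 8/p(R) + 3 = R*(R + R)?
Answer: -142858143896758/976125 ≈ -1.4635e+8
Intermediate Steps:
p(R) = 8/(-3 + 2*R**2) (p(R) = 8/(-3 + R*(R + R)) = 8/(-3 + R*(2*R)) = 8/(-3 + 2*R**2))
Q(h) = 1488/125 + 186*h (Q(h) = (h + 8/(-3 + 2*(-8)**2))*(91 + 95) = (h + 8/(-3 + 2*64))*186 = (h + 8/(-3 + 128))*186 = (h + 8/125)*186 = (8/125 + h)*186 = 1488/125 + 186*h)
M = 8019 (M = 8297 - 278 = 8019)
(M - 15368)*(-26696/(-39045) + Q(107)) = (8019 - 15368)*(-26696/(-39045) + (1488/125 + 186*107)) = -7349*(-26696*(-1/39045) + (1488/125 + 19902)) = -7349*(26696/39045 + 2489238/125) = -7349*19439126942/976125 = -142858143896758/976125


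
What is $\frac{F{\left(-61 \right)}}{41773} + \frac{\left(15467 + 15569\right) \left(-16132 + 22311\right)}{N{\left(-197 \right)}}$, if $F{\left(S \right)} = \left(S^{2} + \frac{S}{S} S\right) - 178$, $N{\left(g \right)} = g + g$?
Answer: $- \frac{4005433579152}{8229281} \approx -4.8673 \cdot 10^{5}$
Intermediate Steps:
$N{\left(g \right)} = 2 g$
$F{\left(S \right)} = -178 + S + S^{2}$ ($F{\left(S \right)} = \left(S^{2} + 1 S\right) - 178 = \left(S^{2} + S\right) - 178 = \left(S + S^{2}\right) - 178 = -178 + S + S^{2}$)
$\frac{F{\left(-61 \right)}}{41773} + \frac{\left(15467 + 15569\right) \left(-16132 + 22311\right)}{N{\left(-197 \right)}} = \frac{-178 - 61 + \left(-61\right)^{2}}{41773} + \frac{\left(15467 + 15569\right) \left(-16132 + 22311\right)}{2 \left(-197\right)} = \left(-178 - 61 + 3721\right) \frac{1}{41773} + \frac{31036 \cdot 6179}{-394} = 3482 \cdot \frac{1}{41773} + 191771444 \left(- \frac{1}{394}\right) = \frac{3482}{41773} - \frac{95885722}{197} = - \frac{4005433579152}{8229281}$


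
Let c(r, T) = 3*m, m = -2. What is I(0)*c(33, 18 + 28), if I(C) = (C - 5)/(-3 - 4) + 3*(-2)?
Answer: 222/7 ≈ 31.714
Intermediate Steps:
c(r, T) = -6 (c(r, T) = 3*(-2) = -6)
I(C) = -37/7 - C/7 (I(C) = (-5 + C)/(-7) - 6 = (-5 + C)*(-⅐) - 6 = (5/7 - C/7) - 6 = -37/7 - C/7)
I(0)*c(33, 18 + 28) = (-37/7 - ⅐*0)*(-6) = (-37/7 + 0)*(-6) = -37/7*(-6) = 222/7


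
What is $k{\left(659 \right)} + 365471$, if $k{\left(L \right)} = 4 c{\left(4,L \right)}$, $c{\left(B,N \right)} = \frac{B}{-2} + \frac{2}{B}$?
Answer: $365465$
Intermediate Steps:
$c{\left(B,N \right)} = \frac{2}{B} - \frac{B}{2}$ ($c{\left(B,N \right)} = B \left(- \frac{1}{2}\right) + \frac{2}{B} = - \frac{B}{2} + \frac{2}{B} = \frac{2}{B} - \frac{B}{2}$)
$k{\left(L \right)} = -6$ ($k{\left(L \right)} = 4 \left(\frac{2}{4} - 2\right) = 4 \left(2 \cdot \frac{1}{4} - 2\right) = 4 \left(\frac{1}{2} - 2\right) = 4 \left(- \frac{3}{2}\right) = -6$)
$k{\left(659 \right)} + 365471 = -6 + 365471 = 365465$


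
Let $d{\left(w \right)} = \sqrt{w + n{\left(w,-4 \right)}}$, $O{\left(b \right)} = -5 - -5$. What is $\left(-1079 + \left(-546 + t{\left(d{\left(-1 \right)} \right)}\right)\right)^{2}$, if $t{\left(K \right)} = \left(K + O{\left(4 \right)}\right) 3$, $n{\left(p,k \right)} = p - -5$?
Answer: $2640652 - 9750 \sqrt{3} \approx 2.6238 \cdot 10^{6}$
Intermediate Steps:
$n{\left(p,k \right)} = 5 + p$ ($n{\left(p,k \right)} = p + 5 = 5 + p$)
$O{\left(b \right)} = 0$ ($O{\left(b \right)} = -5 + 5 = 0$)
$d{\left(w \right)} = \sqrt{5 + 2 w}$ ($d{\left(w \right)} = \sqrt{w + \left(5 + w\right)} = \sqrt{5 + 2 w}$)
$t{\left(K \right)} = 3 K$ ($t{\left(K \right)} = \left(K + 0\right) 3 = K 3 = 3 K$)
$\left(-1079 + \left(-546 + t{\left(d{\left(-1 \right)} \right)}\right)\right)^{2} = \left(-1079 - \left(546 - 3 \sqrt{5 + 2 \left(-1\right)}\right)\right)^{2} = \left(-1079 - \left(546 - 3 \sqrt{5 - 2}\right)\right)^{2} = \left(-1079 - \left(546 - 3 \sqrt{3}\right)\right)^{2} = \left(-1625 + 3 \sqrt{3}\right)^{2}$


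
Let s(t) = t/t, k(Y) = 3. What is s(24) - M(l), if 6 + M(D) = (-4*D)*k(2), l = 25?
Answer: 307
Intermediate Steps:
s(t) = 1
M(D) = -6 - 12*D (M(D) = -6 - 4*D*3 = -6 - 12*D)
s(24) - M(l) = 1 - (-6 - 12*25) = 1 - (-6 - 300) = 1 - 1*(-306) = 1 + 306 = 307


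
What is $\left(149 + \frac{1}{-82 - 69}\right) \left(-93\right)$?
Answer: $- \frac{2092314}{151} \approx -13856.0$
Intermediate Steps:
$\left(149 + \frac{1}{-82 - 69}\right) \left(-93\right) = \left(149 + \frac{1}{-151}\right) \left(-93\right) = \left(149 - \frac{1}{151}\right) \left(-93\right) = \frac{22498}{151} \left(-93\right) = - \frac{2092314}{151}$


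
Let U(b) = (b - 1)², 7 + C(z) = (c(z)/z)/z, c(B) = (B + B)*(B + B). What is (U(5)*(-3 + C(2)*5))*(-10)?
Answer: 2880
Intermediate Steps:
c(B) = 4*B² (c(B) = (2*B)*(2*B) = 4*B²)
C(z) = -3 (C(z) = -7 + ((4*z²)/z)/z = -7 + (4*z)/z = -7 + 4 = -3)
U(b) = (-1 + b)²
(U(5)*(-3 + C(2)*5))*(-10) = ((-1 + 5)²*(-3 - 3*5))*(-10) = (4²*(-3 - 15))*(-10) = (16*(-18))*(-10) = -288*(-10) = 2880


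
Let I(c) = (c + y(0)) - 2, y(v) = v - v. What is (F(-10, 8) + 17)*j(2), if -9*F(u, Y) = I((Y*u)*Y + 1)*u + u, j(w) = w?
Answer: -12494/9 ≈ -1388.2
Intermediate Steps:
y(v) = 0
I(c) = -2 + c (I(c) = (c + 0) - 2 = c - 2 = -2 + c)
F(u, Y) = -u/9 - u*(-1 + u*Y²)/9 (F(u, Y) = -((-2 + ((Y*u)*Y + 1))*u + u)/9 = -((-2 + (u*Y² + 1))*u + u)/9 = -((-2 + (1 + u*Y²))*u + u)/9 = -((-1 + u*Y²)*u + u)/9 = -(u*(-1 + u*Y²) + u)/9 = -(u + u*(-1 + u*Y²))/9 = -u/9 - u*(-1 + u*Y²)/9)
(F(-10, 8) + 17)*j(2) = (-⅑*8²*(-10)² + 17)*2 = (-⅑*64*100 + 17)*2 = (-6400/9 + 17)*2 = -6247/9*2 = -12494/9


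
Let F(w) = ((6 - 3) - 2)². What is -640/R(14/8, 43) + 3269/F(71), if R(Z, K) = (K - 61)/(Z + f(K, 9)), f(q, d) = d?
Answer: 32861/9 ≈ 3651.2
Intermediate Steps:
R(Z, K) = (-61 + K)/(9 + Z) (R(Z, K) = (K - 61)/(Z + 9) = (-61 + K)/(9 + Z))
F(w) = 1 (F(w) = (3 - 2)² = 1² = 1)
-640/R(14/8, 43) + 3269/F(71) = -640*(9 + 14/8)/(-61 + 43) + 3269/1 = -640/(-18/(9 + 14*(⅛))) + 3269*1 = -640/(-18/(9 + 7/4)) + 3269 = -640/(-18/(43/4)) + 3269 = -640/((4/43)*(-18)) + 3269 = -640/(-72/43) + 3269 = -640*(-43/72) + 3269 = 3440/9 + 3269 = 32861/9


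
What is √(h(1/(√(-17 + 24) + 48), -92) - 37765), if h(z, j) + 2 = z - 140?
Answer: √(-1819535 - 37907*√7)/√(48 + √7) ≈ 194.7*I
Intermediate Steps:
h(z, j) = -142 + z (h(z, j) = -2 + (z - 140) = -2 + (-140 + z) = -142 + z)
√(h(1/(√(-17 + 24) + 48), -92) - 37765) = √((-142 + 1/(√(-17 + 24) + 48)) - 37765) = √((-142 + 1/(√7 + 48)) - 37765) = √((-142 + 1/(48 + √7)) - 37765) = √(-37907 + 1/(48 + √7))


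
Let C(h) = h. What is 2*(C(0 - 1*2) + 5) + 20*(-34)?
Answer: -674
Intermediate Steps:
2*(C(0 - 1*2) + 5) + 20*(-34) = 2*((0 - 1*2) + 5) + 20*(-34) = 2*((0 - 2) + 5) - 680 = 2*(-2 + 5) - 680 = 2*3 - 680 = 6 - 680 = -674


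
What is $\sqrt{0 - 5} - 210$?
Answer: $-210 + i \sqrt{5} \approx -210.0 + 2.2361 i$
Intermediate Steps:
$\sqrt{0 - 5} - 210 = \sqrt{-5} - 210 = i \sqrt{5} - 210 = -210 + i \sqrt{5}$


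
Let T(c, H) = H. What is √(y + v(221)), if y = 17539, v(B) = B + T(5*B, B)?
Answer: √17981 ≈ 134.09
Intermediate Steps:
v(B) = 2*B (v(B) = B + B = 2*B)
√(y + v(221)) = √(17539 + 2*221) = √(17539 + 442) = √17981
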